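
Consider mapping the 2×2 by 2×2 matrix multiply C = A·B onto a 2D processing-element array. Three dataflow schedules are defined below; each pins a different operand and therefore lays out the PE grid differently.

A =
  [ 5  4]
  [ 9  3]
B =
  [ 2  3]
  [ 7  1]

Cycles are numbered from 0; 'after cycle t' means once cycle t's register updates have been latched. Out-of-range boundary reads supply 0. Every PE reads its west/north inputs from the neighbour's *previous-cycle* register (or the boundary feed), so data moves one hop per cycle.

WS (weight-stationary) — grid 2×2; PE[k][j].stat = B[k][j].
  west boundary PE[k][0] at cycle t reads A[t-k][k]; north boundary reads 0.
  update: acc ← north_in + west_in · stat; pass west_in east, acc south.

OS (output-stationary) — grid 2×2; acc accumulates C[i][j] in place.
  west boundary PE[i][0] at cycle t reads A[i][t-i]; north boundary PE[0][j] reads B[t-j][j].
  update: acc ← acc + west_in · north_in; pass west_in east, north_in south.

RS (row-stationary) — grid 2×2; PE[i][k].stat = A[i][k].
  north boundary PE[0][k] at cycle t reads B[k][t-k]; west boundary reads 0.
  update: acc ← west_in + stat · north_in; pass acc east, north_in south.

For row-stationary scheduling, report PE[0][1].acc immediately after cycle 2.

Tracing RS — 2×2 array, target PE[0][1]:
  c0 r0c0: 10 / 10 / 2
  c0 r0c1: 0 / 0 / 0
  c1 r0c0: 15 / 15 / 3
  c1 r0c1: 38 / 38 / 7
  c2 r0c0: 0 / 0 / 0
  c2 r0c1: 19 / 19 / 1

PE[0][1].acc = 19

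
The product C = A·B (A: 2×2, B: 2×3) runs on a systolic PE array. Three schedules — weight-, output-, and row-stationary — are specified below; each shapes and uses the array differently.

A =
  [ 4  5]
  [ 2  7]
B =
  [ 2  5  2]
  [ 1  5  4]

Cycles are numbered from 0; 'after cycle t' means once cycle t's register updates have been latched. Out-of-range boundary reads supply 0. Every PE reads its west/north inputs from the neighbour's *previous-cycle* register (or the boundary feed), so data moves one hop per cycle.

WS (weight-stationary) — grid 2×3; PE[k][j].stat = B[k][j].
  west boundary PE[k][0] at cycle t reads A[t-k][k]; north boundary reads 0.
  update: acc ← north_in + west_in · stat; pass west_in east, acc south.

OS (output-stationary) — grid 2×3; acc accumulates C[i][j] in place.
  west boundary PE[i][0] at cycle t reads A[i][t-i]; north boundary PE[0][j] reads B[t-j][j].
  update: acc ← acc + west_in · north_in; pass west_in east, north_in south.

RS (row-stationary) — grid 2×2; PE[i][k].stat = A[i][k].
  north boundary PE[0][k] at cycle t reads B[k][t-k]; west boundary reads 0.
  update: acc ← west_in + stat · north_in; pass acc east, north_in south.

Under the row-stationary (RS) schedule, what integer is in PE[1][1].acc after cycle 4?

RS on a 2×2 grid — tracing PE[1][1] and its feeders:
  0: (0,1).acc=0  regs=<0,0>
  0: (1,0).acc=0  regs=<0,0>
  0: (1,1).acc=0  regs=<0,0>
  1: (0,1).acc=13  regs=<13,1>
  1: (1,0).acc=4  regs=<4,2>
  1: (1,1).acc=0  regs=<0,0>
  2: (0,1).acc=45  regs=<45,5>
  2: (1,0).acc=10  regs=<10,5>
  2: (1,1).acc=11  regs=<11,1>
  3: (0,1).acc=28  regs=<28,4>
  3: (1,0).acc=4  regs=<4,2>
  3: (1,1).acc=45  regs=<45,5>
  4: (0,1).acc=0  regs=<0,0>
  4: (1,0).acc=0  regs=<0,0>
  4: (1,1).acc=32  regs=<32,4>

PE[1][1].acc = 32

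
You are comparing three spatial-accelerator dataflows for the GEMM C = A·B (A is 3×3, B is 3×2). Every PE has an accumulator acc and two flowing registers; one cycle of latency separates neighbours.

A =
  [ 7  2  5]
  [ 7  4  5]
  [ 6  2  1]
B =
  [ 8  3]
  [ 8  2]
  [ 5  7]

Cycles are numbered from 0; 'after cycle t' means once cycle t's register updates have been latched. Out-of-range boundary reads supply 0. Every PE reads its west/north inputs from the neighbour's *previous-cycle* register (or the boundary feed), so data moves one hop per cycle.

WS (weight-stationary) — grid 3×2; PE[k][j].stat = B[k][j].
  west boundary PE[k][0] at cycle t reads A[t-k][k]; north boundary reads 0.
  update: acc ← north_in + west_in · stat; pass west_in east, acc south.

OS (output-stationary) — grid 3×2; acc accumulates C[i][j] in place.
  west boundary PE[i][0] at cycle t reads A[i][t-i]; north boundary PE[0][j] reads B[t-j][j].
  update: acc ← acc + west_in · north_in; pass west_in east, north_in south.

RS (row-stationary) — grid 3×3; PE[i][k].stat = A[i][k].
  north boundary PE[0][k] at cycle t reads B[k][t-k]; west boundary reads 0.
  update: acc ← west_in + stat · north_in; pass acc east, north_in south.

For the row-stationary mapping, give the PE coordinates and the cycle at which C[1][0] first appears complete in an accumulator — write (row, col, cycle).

(row, col, cycle) = (1, 2, 3)

RS: C[1][0] accumulates in PE[1][2]:
  cycle 0: PE[1][2] → acc 0, east 0, south 0
  cycle 1: PE[1][2] → acc 0, east 0, south 0
  cycle 2: PE[1][2] → acc 0, east 0, south 0
  cycle 3: PE[1][2] → acc 113, east 113, south 5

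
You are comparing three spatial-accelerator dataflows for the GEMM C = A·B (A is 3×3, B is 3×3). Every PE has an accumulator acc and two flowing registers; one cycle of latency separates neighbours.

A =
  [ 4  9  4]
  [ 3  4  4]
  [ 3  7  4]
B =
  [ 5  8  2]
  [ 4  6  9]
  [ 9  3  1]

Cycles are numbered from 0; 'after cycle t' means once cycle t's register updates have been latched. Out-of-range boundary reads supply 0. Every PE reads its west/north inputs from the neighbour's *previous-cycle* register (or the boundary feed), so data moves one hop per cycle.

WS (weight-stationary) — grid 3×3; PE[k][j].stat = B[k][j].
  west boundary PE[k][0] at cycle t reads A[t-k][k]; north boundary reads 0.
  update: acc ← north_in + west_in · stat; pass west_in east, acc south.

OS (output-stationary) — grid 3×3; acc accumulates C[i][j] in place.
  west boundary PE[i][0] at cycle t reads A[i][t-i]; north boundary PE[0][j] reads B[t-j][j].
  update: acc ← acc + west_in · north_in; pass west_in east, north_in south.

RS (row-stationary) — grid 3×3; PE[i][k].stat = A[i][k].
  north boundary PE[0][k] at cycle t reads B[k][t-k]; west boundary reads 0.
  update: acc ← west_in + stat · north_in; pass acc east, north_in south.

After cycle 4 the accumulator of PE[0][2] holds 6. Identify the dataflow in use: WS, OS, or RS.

dataflow = WS

Under WS (3×3), PE[0][2]:
  cycle 0: PE[0][2] → acc 0, east 0, south 0
  cycle 1: PE[0][2] → acc 0, east 0, south 0
  cycle 2: PE[0][2] → acc 8, east 4, south 8
  cycle 3: PE[0][2] → acc 6, east 3, south 6
  cycle 4: PE[0][2] → acc 6, east 3, south 6
Under OS (3×3), PE[0][2]:
  cycle 0: PE[0][2] → acc 0, east 0, south 0
  cycle 1: PE[0][2] → acc 0, east 0, south 0
  cycle 2: PE[0][2] → acc 8, east 4, south 2
  cycle 3: PE[0][2] → acc 89, east 9, south 9
  cycle 4: PE[0][2] → acc 93, east 4, south 1
Under RS (3×3), PE[0][2]:
  cycle 0: PE[0][2] → acc 0, east 0, south 0
  cycle 1: PE[0][2] → acc 0, east 0, south 0
  cycle 2: PE[0][2] → acc 92, east 92, south 9
  cycle 3: PE[0][2] → acc 98, east 98, south 3
  cycle 4: PE[0][2] → acc 93, east 93, south 1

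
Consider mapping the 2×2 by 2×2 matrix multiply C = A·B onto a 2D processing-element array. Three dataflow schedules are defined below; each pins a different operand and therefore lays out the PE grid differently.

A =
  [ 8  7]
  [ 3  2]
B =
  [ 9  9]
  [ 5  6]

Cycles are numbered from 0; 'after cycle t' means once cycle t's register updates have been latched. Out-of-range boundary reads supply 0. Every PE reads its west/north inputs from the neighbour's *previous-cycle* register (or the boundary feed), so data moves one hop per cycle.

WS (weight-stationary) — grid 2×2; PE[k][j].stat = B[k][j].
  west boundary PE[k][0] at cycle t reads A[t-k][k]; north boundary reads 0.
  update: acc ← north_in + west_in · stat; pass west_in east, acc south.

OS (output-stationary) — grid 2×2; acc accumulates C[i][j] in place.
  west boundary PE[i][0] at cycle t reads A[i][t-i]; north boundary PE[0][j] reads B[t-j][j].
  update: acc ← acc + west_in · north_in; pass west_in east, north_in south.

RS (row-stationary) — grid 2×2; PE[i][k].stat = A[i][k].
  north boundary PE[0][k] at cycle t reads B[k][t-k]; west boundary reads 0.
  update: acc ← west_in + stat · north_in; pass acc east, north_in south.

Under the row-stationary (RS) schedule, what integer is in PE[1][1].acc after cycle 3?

RS on a 2×2 grid — tracing PE[1][1] and its feeders:
  cycle 0: PE[0][1] → acc 0, east 0, south 0
  cycle 0: PE[1][0] → acc 0, east 0, south 0
  cycle 0: PE[1][1] → acc 0, east 0, south 0
  cycle 1: PE[0][1] → acc 107, east 107, south 5
  cycle 1: PE[1][0] → acc 27, east 27, south 9
  cycle 1: PE[1][1] → acc 0, east 0, south 0
  cycle 2: PE[0][1] → acc 114, east 114, south 6
  cycle 2: PE[1][0] → acc 27, east 27, south 9
  cycle 2: PE[1][1] → acc 37, east 37, south 5
  cycle 3: PE[0][1] → acc 0, east 0, south 0
  cycle 3: PE[1][0] → acc 0, east 0, south 0
  cycle 3: PE[1][1] → acc 39, east 39, south 6

PE[1][1].acc = 39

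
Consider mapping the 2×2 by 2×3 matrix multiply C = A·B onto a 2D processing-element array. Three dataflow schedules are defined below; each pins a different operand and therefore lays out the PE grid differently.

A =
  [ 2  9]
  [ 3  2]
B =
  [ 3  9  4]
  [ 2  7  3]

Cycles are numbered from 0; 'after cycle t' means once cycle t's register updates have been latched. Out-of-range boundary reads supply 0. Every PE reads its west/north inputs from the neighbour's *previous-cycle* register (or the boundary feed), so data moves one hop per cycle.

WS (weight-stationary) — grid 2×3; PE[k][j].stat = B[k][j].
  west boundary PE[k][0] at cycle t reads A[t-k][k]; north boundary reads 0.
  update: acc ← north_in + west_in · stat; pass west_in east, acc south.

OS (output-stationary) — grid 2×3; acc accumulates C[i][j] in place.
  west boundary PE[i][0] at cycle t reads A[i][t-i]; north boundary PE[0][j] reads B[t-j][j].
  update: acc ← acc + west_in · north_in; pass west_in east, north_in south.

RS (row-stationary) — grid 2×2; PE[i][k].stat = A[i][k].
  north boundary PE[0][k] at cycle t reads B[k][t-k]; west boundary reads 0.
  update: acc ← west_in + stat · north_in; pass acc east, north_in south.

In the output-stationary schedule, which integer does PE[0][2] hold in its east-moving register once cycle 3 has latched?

Tracing OS — 2×3 array, target PE[0][2]:
  0: (0,1).acc=0  regs=<0,0>
  0: (0,2).acc=0  regs=<0,0>
  1: (0,1).acc=18  regs=<2,9>
  1: (0,2).acc=0  regs=<0,0>
  2: (0,1).acc=81  regs=<9,7>
  2: (0,2).acc=8  regs=<2,4>
  3: (0,1).acc=81  regs=<0,0>
  3: (0,2).acc=35  regs=<9,3>

register = 9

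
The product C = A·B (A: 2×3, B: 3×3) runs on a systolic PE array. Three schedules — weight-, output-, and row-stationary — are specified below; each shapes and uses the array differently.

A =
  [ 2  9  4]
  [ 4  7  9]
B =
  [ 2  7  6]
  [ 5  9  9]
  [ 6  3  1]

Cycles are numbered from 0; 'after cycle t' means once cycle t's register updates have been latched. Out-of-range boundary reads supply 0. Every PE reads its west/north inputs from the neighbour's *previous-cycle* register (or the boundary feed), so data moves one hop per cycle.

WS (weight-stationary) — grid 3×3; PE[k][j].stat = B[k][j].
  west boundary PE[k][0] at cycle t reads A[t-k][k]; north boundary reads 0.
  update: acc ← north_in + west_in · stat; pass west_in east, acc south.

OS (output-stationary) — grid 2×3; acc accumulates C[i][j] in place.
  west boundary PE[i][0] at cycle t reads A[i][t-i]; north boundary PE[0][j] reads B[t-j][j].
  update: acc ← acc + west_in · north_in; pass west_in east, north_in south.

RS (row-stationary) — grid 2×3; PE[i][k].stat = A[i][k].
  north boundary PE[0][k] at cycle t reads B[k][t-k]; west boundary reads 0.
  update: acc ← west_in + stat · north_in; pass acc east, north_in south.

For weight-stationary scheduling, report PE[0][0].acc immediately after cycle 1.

WS 3×3: PE[0][0] cycle-by-cycle (with neighbour feeds):
  cycle 0: PE[0][0] → acc 4, east 2, south 4
  cycle 1: PE[0][0] → acc 8, east 4, south 8

PE[0][0].acc = 8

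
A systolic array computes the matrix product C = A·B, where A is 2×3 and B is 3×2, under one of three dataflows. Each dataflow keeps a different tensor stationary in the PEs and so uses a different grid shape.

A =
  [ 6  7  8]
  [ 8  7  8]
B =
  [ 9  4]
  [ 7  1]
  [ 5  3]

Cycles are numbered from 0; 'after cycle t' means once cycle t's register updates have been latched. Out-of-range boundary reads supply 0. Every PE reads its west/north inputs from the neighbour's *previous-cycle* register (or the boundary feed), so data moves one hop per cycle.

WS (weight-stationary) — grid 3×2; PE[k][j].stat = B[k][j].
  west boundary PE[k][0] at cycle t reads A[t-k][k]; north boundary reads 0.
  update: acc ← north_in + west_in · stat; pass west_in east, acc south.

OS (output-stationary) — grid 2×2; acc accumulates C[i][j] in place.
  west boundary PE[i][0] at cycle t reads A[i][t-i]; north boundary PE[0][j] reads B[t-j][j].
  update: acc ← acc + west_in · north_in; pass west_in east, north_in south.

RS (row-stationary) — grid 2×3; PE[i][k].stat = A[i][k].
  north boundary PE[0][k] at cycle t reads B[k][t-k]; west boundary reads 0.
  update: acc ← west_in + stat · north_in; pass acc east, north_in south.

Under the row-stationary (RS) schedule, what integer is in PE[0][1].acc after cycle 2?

PE[0][1].acc = 31

RS on a 2×3 grid — tracing PE[0][1] and its feeders:
  step 0 · PE0,0: acc=54; fwd→54 fwd↓9
  step 0 · PE0,1: acc=0; fwd→0 fwd↓0
  step 1 · PE0,0: acc=24; fwd→24 fwd↓4
  step 1 · PE0,1: acc=103; fwd→103 fwd↓7
  step 2 · PE0,0: acc=0; fwd→0 fwd↓0
  step 2 · PE0,1: acc=31; fwd→31 fwd↓1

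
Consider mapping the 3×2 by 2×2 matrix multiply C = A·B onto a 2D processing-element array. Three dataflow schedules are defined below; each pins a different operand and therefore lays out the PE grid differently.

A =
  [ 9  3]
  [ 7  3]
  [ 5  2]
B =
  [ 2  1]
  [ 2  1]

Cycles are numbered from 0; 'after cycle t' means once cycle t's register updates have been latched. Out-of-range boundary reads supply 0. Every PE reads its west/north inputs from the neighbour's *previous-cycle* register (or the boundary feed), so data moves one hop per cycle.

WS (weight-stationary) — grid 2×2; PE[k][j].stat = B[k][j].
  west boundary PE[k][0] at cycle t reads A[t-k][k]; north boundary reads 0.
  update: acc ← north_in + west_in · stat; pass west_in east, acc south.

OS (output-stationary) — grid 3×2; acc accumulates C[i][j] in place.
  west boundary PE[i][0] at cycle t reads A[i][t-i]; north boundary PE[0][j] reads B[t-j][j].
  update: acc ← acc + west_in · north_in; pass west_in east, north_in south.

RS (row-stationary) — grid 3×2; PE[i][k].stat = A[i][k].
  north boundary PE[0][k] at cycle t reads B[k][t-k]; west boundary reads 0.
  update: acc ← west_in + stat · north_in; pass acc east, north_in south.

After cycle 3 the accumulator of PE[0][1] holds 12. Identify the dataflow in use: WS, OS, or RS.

Under WS (2×2), PE[0][1]:
  0: (0,1).acc=0  regs=<0,0>
  1: (0,1).acc=9  regs=<9,9>
  2: (0,1).acc=7  regs=<7,7>
  3: (0,1).acc=5  regs=<5,5>
Under OS (3×2), PE[0][1]:
  0: (0,1).acc=0  regs=<0,0>
  1: (0,1).acc=9  regs=<9,1>
  2: (0,1).acc=12  regs=<3,1>
  3: (0,1).acc=12  regs=<0,0>
Under RS (3×2), PE[0][1]:
  0: (0,1).acc=0  regs=<0,0>
  1: (0,1).acc=24  regs=<24,2>
  2: (0,1).acc=12  regs=<12,1>
  3: (0,1).acc=0  regs=<0,0>

dataflow = OS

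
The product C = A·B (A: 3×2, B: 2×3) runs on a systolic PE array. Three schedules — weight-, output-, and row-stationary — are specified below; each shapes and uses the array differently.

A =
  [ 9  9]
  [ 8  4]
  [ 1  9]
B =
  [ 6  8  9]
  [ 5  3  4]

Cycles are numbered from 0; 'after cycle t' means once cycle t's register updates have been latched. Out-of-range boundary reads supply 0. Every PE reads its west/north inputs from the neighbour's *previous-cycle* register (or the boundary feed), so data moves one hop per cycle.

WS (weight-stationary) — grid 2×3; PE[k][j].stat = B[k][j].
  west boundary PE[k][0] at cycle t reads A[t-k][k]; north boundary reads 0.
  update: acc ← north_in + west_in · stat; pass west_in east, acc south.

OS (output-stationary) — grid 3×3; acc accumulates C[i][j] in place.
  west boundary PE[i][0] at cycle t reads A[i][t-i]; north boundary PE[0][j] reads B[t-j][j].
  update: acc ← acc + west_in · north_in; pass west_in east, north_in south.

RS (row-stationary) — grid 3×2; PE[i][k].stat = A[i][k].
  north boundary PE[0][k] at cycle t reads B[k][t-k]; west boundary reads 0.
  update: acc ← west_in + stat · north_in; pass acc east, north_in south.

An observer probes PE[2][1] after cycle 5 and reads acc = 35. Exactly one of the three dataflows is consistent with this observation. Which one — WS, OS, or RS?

— WS: 2×3 array has no PE[2][1].
OS [3×3] PE[2][1] across cycles:
  c0 r2c1: 0 / 0 / 0
  c1 r2c1: 0 / 0 / 0
  c2 r2c1: 0 / 0 / 0
  c3 r2c1: 8 / 1 / 8
  c4 r2c1: 35 / 9 / 3
  c5 r2c1: 35 / 0 / 0
RS [3×2] PE[2][1] across cycles:
  c0 r2c1: 0 / 0 / 0
  c1 r2c1: 0 / 0 / 0
  c2 r2c1: 0 / 0 / 0
  c3 r2c1: 51 / 51 / 5
  c4 r2c1: 35 / 35 / 3
  c5 r2c1: 45 / 45 / 4

dataflow = OS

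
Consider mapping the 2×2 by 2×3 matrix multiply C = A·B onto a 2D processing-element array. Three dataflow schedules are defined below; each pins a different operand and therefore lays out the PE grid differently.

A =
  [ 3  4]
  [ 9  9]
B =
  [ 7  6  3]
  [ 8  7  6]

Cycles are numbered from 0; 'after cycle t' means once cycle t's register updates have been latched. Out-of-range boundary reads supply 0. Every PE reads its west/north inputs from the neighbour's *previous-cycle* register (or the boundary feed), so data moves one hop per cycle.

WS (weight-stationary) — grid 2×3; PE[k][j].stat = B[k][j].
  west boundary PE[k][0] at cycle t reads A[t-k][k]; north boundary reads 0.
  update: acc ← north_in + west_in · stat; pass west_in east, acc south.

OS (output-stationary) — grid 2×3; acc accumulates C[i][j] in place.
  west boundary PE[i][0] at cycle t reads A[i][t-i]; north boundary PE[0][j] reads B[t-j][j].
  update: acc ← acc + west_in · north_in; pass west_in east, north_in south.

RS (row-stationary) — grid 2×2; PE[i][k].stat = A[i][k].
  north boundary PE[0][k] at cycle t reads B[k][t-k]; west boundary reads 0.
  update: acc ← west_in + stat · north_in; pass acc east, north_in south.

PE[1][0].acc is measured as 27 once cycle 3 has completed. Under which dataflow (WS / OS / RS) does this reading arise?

dataflow = RS

Under WS (2×3), PE[1][0]:
  @0  [1,0]  acc 0  |  →0  ↓0
  @1  [1,0]  acc 53  |  →4  ↓53
  @2  [1,0]  acc 135  |  →9  ↓135
  @3  [1,0]  acc 0  |  →0  ↓0
Under OS (2×3), PE[1][0]:
  @0  [1,0]  acc 0  |  →0  ↓0
  @1  [1,0]  acc 63  |  →9  ↓7
  @2  [1,0]  acc 135  |  →9  ↓8
  @3  [1,0]  acc 135  |  →0  ↓0
Under RS (2×2), PE[1][0]:
  @0  [1,0]  acc 0  |  →0  ↓0
  @1  [1,0]  acc 63  |  →63  ↓7
  @2  [1,0]  acc 54  |  →54  ↓6
  @3  [1,0]  acc 27  |  →27  ↓3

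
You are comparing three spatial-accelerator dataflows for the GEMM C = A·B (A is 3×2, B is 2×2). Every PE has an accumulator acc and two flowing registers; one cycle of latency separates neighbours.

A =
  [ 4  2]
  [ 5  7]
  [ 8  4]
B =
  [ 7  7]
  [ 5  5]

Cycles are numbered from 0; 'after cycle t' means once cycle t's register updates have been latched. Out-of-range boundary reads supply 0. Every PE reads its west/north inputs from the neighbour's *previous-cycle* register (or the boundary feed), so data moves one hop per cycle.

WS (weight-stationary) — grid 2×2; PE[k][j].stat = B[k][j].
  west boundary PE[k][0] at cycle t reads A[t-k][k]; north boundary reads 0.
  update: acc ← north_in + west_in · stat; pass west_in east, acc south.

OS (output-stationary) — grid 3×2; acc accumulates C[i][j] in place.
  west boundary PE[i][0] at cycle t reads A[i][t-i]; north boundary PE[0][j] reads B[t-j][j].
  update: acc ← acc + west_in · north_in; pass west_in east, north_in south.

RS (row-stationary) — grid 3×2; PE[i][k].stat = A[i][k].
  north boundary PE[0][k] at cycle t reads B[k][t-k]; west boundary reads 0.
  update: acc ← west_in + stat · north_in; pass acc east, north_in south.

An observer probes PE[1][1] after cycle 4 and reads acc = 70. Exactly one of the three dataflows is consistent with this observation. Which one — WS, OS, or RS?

dataflow = OS

Under WS (2×2), PE[1][1]:
  cycle 0: PE[1][1] → acc 0, east 0, south 0
  cycle 1: PE[1][1] → acc 0, east 0, south 0
  cycle 2: PE[1][1] → acc 38, east 2, south 38
  cycle 3: PE[1][1] → acc 70, east 7, south 70
  cycle 4: PE[1][1] → acc 76, east 4, south 76
Under OS (3×2), PE[1][1]:
  cycle 0: PE[1][1] → acc 0, east 0, south 0
  cycle 1: PE[1][1] → acc 0, east 0, south 0
  cycle 2: PE[1][1] → acc 35, east 5, south 7
  cycle 3: PE[1][1] → acc 70, east 7, south 5
  cycle 4: PE[1][1] → acc 70, east 0, south 0
Under RS (3×2), PE[1][1]:
  cycle 0: PE[1][1] → acc 0, east 0, south 0
  cycle 1: PE[1][1] → acc 0, east 0, south 0
  cycle 2: PE[1][1] → acc 70, east 70, south 5
  cycle 3: PE[1][1] → acc 70, east 70, south 5
  cycle 4: PE[1][1] → acc 0, east 0, south 0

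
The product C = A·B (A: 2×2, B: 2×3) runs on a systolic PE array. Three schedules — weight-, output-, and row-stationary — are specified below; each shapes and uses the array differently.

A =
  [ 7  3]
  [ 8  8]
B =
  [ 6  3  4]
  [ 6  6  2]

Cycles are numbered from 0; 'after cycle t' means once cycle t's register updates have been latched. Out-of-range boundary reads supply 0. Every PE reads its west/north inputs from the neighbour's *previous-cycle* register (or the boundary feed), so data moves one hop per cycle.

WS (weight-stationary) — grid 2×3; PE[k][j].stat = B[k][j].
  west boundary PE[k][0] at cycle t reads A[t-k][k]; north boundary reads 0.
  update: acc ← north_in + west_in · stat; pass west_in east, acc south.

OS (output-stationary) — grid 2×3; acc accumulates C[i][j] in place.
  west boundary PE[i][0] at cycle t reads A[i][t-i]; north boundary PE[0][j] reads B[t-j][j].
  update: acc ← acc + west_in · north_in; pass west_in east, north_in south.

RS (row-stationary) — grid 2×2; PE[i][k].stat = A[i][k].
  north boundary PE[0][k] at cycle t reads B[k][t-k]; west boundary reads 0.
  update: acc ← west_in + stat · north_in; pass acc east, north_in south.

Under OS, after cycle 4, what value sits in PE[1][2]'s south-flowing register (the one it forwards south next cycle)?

Tracing OS — 2×3 array, target PE[1][2]:
  c0 r0c2: 0 / 0 / 0
  c0 r1c1: 0 / 0 / 0
  c0 r1c2: 0 / 0 / 0
  c1 r0c2: 0 / 0 / 0
  c1 r1c1: 0 / 0 / 0
  c1 r1c2: 0 / 0 / 0
  c2 r0c2: 28 / 7 / 4
  c2 r1c1: 24 / 8 / 3
  c2 r1c2: 0 / 0 / 0
  c3 r0c2: 34 / 3 / 2
  c3 r1c1: 72 / 8 / 6
  c3 r1c2: 32 / 8 / 4
  c4 r0c2: 34 / 0 / 0
  c4 r1c1: 72 / 0 / 0
  c4 r1c2: 48 / 8 / 2

register = 2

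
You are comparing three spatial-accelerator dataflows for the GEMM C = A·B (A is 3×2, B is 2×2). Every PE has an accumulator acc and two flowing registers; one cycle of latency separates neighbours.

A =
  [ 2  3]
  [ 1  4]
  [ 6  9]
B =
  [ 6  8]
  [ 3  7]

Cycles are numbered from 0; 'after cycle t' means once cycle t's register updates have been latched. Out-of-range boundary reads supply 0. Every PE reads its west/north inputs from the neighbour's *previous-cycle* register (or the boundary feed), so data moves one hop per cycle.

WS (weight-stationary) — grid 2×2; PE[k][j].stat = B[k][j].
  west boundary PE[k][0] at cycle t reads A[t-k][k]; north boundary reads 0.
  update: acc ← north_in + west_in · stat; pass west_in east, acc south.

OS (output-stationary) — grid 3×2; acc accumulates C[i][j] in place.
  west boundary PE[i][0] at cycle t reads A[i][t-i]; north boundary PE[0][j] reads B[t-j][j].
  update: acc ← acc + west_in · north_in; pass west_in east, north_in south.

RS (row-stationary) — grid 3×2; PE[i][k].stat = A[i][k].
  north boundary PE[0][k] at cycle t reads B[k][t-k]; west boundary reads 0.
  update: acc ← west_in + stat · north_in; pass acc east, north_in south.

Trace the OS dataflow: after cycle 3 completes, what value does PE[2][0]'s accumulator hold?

OS on a 3×2 grid — tracing PE[2][0] and its feeders:
  cycle 0: PE[1][0] → acc 0, east 0, south 0
  cycle 0: PE[2][0] → acc 0, east 0, south 0
  cycle 1: PE[1][0] → acc 6, east 1, south 6
  cycle 1: PE[2][0] → acc 0, east 0, south 0
  cycle 2: PE[1][0] → acc 18, east 4, south 3
  cycle 2: PE[2][0] → acc 36, east 6, south 6
  cycle 3: PE[1][0] → acc 18, east 0, south 0
  cycle 3: PE[2][0] → acc 63, east 9, south 3

PE[2][0].acc = 63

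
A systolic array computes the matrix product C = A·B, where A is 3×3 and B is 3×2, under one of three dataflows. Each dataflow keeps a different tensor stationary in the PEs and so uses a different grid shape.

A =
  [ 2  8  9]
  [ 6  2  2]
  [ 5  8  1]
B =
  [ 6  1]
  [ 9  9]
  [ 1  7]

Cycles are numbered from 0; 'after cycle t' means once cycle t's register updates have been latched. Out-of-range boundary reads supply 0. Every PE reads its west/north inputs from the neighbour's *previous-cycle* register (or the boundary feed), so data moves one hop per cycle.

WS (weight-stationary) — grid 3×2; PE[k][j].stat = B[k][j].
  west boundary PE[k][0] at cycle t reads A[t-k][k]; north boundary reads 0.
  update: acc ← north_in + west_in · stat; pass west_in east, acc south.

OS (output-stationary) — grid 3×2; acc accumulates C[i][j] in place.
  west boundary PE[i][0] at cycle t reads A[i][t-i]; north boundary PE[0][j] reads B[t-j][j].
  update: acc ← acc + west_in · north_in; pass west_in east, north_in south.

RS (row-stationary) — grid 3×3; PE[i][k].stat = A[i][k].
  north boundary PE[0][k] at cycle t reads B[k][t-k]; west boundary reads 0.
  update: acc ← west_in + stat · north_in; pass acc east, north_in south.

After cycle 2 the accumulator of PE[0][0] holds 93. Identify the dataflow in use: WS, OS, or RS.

dataflow = OS

WS [3×2] PE[0][0] across cycles:
  t=0 PE[0][0]: acc=12 h=2 v=12
  t=1 PE[0][0]: acc=36 h=6 v=36
  t=2 PE[0][0]: acc=30 h=5 v=30
OS [3×2] PE[0][0] across cycles:
  t=0 PE[0][0]: acc=12 h=2 v=6
  t=1 PE[0][0]: acc=84 h=8 v=9
  t=2 PE[0][0]: acc=93 h=9 v=1
RS [3×3] PE[0][0] across cycles:
  t=0 PE[0][0]: acc=12 h=12 v=6
  t=1 PE[0][0]: acc=2 h=2 v=1
  t=2 PE[0][0]: acc=0 h=0 v=0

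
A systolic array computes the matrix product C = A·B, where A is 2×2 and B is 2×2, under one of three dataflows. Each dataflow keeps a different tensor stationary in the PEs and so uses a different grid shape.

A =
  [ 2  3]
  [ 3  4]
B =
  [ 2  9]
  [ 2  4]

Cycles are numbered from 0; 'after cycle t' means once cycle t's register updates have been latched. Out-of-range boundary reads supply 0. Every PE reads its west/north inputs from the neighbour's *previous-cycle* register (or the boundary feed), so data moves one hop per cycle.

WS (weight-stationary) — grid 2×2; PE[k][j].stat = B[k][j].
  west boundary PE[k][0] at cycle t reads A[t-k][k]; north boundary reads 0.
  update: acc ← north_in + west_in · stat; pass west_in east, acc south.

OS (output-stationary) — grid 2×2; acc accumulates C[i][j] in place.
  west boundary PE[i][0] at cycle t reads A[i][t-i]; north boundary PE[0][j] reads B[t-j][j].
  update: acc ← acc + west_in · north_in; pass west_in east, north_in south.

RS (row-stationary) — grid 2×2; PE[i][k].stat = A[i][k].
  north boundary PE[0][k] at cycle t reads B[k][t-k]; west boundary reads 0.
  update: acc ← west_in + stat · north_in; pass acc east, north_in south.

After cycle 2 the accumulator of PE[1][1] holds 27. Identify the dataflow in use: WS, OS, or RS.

— WS: 2×2; PE[1][1] trace:
  c0 r1c1: 0 / 0 / 0
  c1 r1c1: 0 / 0 / 0
  c2 r1c1: 30 / 3 / 30
— OS: 2×2; PE[1][1] trace:
  c0 r1c1: 0 / 0 / 0
  c1 r1c1: 0 / 0 / 0
  c2 r1c1: 27 / 3 / 9
— RS: 2×2; PE[1][1] trace:
  c0 r1c1: 0 / 0 / 0
  c1 r1c1: 0 / 0 / 0
  c2 r1c1: 14 / 14 / 2

dataflow = OS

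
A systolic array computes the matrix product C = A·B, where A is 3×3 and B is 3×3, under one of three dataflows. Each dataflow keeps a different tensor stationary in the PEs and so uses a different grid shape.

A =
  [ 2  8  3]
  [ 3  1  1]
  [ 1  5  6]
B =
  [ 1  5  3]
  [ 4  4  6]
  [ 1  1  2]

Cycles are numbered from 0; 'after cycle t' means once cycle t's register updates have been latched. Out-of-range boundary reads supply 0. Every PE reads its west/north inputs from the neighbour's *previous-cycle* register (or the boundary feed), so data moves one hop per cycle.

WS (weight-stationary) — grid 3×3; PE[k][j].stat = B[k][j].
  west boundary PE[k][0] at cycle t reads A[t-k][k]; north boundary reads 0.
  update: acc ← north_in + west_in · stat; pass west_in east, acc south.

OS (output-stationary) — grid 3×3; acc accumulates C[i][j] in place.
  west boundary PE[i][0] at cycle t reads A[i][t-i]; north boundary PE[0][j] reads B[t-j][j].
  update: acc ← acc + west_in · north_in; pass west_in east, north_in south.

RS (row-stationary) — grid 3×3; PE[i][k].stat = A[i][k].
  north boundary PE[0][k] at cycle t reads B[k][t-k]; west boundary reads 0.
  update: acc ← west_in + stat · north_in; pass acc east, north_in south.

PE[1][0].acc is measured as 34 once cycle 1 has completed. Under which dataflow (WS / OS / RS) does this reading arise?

Under WS (3×3), PE[1][0]:
  c0 r1c0: 0 / 0 / 0
  c1 r1c0: 34 / 8 / 34
Under OS (3×3), PE[1][0]:
  c0 r1c0: 0 / 0 / 0
  c1 r1c0: 3 / 3 / 1
Under RS (3×3), PE[1][0]:
  c0 r1c0: 0 / 0 / 0
  c1 r1c0: 3 / 3 / 1

dataflow = WS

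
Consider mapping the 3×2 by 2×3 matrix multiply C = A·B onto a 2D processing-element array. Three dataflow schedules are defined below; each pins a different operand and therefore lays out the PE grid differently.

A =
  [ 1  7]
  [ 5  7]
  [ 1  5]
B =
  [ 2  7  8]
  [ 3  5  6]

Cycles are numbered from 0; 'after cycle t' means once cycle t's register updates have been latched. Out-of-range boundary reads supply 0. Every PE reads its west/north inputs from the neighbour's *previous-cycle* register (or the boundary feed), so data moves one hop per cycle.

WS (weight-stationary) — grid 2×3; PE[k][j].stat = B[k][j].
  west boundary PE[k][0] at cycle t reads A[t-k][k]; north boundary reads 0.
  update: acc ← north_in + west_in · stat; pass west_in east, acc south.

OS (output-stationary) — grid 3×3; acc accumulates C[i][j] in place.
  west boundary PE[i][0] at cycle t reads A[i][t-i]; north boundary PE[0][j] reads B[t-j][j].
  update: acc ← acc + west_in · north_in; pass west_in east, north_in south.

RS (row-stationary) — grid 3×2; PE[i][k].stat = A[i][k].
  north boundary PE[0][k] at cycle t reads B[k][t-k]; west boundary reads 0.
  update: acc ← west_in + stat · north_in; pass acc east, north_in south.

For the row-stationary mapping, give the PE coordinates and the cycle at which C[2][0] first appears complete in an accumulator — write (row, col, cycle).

RS — PE[2][1] is where C[2][0] collects:
  [0] (2,1) acc=0 (h:0 v:0)
  [1] (2,1) acc=0 (h:0 v:0)
  [2] (2,1) acc=0 (h:0 v:0)
  [3] (2,1) acc=17 (h:17 v:3)

(row, col, cycle) = (2, 1, 3)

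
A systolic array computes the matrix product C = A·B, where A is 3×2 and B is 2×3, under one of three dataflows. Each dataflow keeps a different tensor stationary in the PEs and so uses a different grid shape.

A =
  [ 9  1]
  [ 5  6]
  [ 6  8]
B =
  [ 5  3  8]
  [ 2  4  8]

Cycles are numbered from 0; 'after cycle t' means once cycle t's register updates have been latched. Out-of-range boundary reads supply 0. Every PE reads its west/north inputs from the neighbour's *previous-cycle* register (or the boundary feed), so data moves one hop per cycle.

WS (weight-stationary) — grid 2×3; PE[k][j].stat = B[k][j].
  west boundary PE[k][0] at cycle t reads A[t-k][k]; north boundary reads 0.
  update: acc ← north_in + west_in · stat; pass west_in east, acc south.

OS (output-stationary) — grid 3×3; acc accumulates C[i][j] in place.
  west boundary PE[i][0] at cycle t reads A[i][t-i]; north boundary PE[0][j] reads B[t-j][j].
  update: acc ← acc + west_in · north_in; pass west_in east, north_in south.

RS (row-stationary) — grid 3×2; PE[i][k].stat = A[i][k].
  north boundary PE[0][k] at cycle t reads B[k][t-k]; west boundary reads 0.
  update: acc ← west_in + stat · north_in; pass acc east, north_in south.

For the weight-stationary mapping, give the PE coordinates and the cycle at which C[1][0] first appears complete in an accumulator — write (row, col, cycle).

WS: C[1][0] accumulates in PE[1][0]:
  0: (1,0).acc=0  regs=<0,0>
  1: (1,0).acc=47  regs=<1,47>
  2: (1,0).acc=37  regs=<6,37>

(row, col, cycle) = (1, 0, 2)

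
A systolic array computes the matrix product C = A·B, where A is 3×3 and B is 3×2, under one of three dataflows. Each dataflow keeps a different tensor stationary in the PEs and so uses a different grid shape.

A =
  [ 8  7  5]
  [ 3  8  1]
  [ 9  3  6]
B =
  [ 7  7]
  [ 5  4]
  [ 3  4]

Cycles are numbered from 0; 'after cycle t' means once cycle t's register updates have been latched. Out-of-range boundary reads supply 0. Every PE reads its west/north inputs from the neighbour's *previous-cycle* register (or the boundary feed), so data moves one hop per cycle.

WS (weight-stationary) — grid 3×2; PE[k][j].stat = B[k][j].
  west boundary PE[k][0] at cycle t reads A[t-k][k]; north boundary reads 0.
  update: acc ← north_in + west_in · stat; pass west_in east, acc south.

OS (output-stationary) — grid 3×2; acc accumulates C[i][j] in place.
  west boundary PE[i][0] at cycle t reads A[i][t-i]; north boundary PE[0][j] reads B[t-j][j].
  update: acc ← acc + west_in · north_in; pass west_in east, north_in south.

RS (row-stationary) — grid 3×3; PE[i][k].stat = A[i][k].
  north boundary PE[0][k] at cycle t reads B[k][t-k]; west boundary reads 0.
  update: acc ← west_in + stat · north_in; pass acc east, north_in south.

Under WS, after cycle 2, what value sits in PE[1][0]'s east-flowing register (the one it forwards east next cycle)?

WS 3×2: PE[1][0] cycle-by-cycle (with neighbour feeds):
  @0  [0,0]  acc 56  |  →8  ↓56
  @0  [1,0]  acc 0  |  →0  ↓0
  @1  [0,0]  acc 21  |  →3  ↓21
  @1  [1,0]  acc 91  |  →7  ↓91
  @2  [0,0]  acc 63  |  →9  ↓63
  @2  [1,0]  acc 61  |  →8  ↓61

register = 8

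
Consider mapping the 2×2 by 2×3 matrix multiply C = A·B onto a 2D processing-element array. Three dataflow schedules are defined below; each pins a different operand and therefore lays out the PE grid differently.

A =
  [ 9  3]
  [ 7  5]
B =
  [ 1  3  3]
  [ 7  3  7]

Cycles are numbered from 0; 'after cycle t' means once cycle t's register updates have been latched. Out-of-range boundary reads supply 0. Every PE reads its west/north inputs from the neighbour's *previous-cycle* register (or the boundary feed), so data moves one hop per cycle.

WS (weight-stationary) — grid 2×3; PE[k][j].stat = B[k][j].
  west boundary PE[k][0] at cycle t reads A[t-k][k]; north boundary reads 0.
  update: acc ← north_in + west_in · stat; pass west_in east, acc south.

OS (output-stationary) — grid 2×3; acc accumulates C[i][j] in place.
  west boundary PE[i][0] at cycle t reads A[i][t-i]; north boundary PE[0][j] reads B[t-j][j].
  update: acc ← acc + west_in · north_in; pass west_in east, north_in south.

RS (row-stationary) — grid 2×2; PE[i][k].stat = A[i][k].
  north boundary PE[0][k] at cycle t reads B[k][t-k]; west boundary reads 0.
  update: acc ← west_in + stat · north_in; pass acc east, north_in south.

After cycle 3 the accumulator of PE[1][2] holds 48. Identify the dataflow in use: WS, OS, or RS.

dataflow = WS

— WS: 2×3; PE[1][2] trace:
  [0] (1,2) acc=0 (h:0 v:0)
  [1] (1,2) acc=0 (h:0 v:0)
  [2] (1,2) acc=0 (h:0 v:0)
  [3] (1,2) acc=48 (h:3 v:48)
— OS: 2×3; PE[1][2] trace:
  [0] (1,2) acc=0 (h:0 v:0)
  [1] (1,2) acc=0 (h:0 v:0)
  [2] (1,2) acc=0 (h:0 v:0)
  [3] (1,2) acc=21 (h:7 v:3)
— RS: 2×2 array has no PE[1][2].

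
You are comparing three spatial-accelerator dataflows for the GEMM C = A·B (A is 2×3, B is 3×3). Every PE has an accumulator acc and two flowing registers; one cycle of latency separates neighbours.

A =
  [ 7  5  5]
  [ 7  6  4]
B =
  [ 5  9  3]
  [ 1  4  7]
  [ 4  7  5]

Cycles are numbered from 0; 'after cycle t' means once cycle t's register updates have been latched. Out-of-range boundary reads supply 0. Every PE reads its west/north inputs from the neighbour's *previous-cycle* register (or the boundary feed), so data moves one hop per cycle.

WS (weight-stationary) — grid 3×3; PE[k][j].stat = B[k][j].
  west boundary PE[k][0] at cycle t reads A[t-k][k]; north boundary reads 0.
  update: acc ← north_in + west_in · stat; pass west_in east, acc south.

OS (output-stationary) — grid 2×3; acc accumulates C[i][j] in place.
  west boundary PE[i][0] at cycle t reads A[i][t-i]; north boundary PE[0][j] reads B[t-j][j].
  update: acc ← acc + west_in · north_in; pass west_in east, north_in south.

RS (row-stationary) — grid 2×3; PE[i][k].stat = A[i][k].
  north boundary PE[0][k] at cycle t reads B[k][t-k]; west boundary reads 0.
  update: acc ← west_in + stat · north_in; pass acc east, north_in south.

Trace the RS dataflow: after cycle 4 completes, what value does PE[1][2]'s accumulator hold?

PE[1][2].acc = 115

RS 2×3: PE[1][2] cycle-by-cycle (with neighbour feeds):
  step 0 · PE0,2: acc=0; fwd→0 fwd↓0
  step 0 · PE1,1: acc=0; fwd→0 fwd↓0
  step 0 · PE1,2: acc=0; fwd→0 fwd↓0
  step 1 · PE0,2: acc=0; fwd→0 fwd↓0
  step 1 · PE1,1: acc=0; fwd→0 fwd↓0
  step 1 · PE1,2: acc=0; fwd→0 fwd↓0
  step 2 · PE0,2: acc=60; fwd→60 fwd↓4
  step 2 · PE1,1: acc=41; fwd→41 fwd↓1
  step 2 · PE1,2: acc=0; fwd→0 fwd↓0
  step 3 · PE0,2: acc=118; fwd→118 fwd↓7
  step 3 · PE1,1: acc=87; fwd→87 fwd↓4
  step 3 · PE1,2: acc=57; fwd→57 fwd↓4
  step 4 · PE0,2: acc=81; fwd→81 fwd↓5
  step 4 · PE1,1: acc=63; fwd→63 fwd↓7
  step 4 · PE1,2: acc=115; fwd→115 fwd↓7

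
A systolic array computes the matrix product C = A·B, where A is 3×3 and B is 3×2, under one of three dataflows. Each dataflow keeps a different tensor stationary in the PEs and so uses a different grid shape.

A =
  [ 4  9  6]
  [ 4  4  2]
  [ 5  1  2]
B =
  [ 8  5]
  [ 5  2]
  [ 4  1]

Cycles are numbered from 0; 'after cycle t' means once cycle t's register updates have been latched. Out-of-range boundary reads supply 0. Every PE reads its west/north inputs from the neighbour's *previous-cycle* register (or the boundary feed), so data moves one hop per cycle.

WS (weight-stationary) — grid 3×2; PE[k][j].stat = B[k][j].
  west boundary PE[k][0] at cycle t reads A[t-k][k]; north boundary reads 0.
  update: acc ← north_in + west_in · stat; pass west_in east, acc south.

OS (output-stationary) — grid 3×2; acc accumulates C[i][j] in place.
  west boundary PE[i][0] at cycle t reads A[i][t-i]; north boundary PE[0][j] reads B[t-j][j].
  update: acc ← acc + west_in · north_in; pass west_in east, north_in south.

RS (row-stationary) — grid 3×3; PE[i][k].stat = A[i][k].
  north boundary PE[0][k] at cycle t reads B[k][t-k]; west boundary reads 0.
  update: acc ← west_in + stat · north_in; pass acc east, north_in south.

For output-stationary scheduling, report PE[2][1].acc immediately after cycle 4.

OS 3×2: PE[2][1] cycle-by-cycle (with neighbour feeds):
  cycle 0: PE[1][1] → acc 0, east 0, south 0
  cycle 0: PE[2][0] → acc 0, east 0, south 0
  cycle 0: PE[2][1] → acc 0, east 0, south 0
  cycle 1: PE[1][1] → acc 0, east 0, south 0
  cycle 1: PE[2][0] → acc 0, east 0, south 0
  cycle 1: PE[2][1] → acc 0, east 0, south 0
  cycle 2: PE[1][1] → acc 20, east 4, south 5
  cycle 2: PE[2][0] → acc 40, east 5, south 8
  cycle 2: PE[2][1] → acc 0, east 0, south 0
  cycle 3: PE[1][1] → acc 28, east 4, south 2
  cycle 3: PE[2][0] → acc 45, east 1, south 5
  cycle 3: PE[2][1] → acc 25, east 5, south 5
  cycle 4: PE[1][1] → acc 30, east 2, south 1
  cycle 4: PE[2][0] → acc 53, east 2, south 4
  cycle 4: PE[2][1] → acc 27, east 1, south 2

PE[2][1].acc = 27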